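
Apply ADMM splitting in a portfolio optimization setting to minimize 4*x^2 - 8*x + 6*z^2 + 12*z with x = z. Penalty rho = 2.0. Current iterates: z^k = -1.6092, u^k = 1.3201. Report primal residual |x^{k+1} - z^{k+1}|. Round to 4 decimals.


ADMM iteration with rho = 2.0, z^k = -1.6092, u^k = 1.3201
Step 1: x-update.
Minimize 4*x^2 - 8*x + (2.0/2)*(x + 1.6092 + 1.3201)^2
FOC: (2*4 + 2.0)*x = 8 + 2.0*(-1.6092 - 1.3201)
x^{k+1} = 0.2141
Step 2: z-update.
Minimize 6*z^2 + 12*z + (2.0/2)*(0.2141 - z + 1.3201)^2
FOC: (2*6 + 2.0)*z = -12 + 2.0*(0.2141 + 1.3201)
z^{k+1} = -0.638
Step 3: u-update.
u^{k+1} = 1.3201 + 0.2141 + 0.638 = 2.1722
Step 4: Primal residual = |0.2141 + 0.638| = 0.8521


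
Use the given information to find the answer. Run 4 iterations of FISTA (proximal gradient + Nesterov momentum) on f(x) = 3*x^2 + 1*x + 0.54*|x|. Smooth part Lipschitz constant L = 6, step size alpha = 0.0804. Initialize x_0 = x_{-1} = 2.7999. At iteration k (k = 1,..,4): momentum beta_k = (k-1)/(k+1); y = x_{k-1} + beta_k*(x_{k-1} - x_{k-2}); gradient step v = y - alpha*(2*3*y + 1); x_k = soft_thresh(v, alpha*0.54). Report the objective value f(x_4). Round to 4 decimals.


FISTA on f(x) = 3*x^2 + 1*x + 0.54*|x|
L = 6, alpha = 0.0804
Iteration 1: beta = 0.0, y = 2.7999 + 0.0*(2.7999 - 2.7999) = 2.7999
  grad(y) = 17.7994, v = y - alpha*grad = 1.3688
  prox(v) = soft_thresh(1.3688, 0.0434) = 1.3254
Iteration 2: beta = 0.3333, y = 1.3254 + 0.3333*(1.3254 - 2.7999) = 0.8339
  grad(y) = 6.0035, v = y - alpha*grad = 0.3512
  prox(v) = soft_thresh(0.3512, 0.0434) = 0.3078
Iteration 3: beta = 0.5, y = 0.3078 + 0.5*(0.3078 - 1.3254) = -0.201
  grad(y) = -0.2059, v = y - alpha*grad = -0.1844
  prox(v) = soft_thresh(-0.1844, 0.0434) = -0.141
Iteration 4: beta = 0.6, y = -0.141 + 0.6*(-0.141 - 0.3078) = -0.4103
  grad(y) = -1.4618, v = y - alpha*grad = -0.2928
  prox(v) = soft_thresh(-0.2928, 0.0434) = -0.2494
f(x_4) = 3*(-0.2494)^2 + 1*(-0.2494) + 0.54*|-0.2494| = 0.0718


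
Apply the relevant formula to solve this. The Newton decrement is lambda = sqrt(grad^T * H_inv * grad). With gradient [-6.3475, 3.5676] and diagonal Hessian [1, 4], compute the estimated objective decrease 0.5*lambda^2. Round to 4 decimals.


Step 1: H is diagonal, so H^(-1) * g = [-6.3475, 0.8919].
Step 2: g^T H^(-1) g = sum_i g_i^2 / H_ii
  = (-6.3475)^2/1 + (3.5676)^2/4
  = 40.2908 + 3.1819 = 43.4727
Step 3: Objective decrease = 0.5 * g^T H^(-1) g = 21.7363


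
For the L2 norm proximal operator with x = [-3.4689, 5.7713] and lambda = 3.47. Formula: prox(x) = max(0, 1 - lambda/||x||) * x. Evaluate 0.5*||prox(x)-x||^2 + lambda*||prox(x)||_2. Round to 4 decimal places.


Step 1: Compute ||x||.
||x|| = 6.7336
Step 2: Compute scaling factor.
scale = max(0, 1 - 3.47/6.7336) = 0.4847
Step 3: prox(x) = [-1.6813, 2.7972]
||prox(x)|| = 3.2636
Step 4: Proximal objective.
0.5*||prox-x||^2 = 6.0205
lambda*||prox|| = 11.3247
Total = 17.3451


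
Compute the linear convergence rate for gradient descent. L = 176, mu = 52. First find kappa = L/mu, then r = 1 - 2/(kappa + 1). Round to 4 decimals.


Step 1: Compute the condition number.
kappa = L/mu = 176/52 = 3.3846
Step 2: Compute the convergence rate.
r = 1 - 2/(kappa + 1) = 1 - 2*mu/(L + mu) = (L - mu)/(L + mu) = 124/228 = 0.5439


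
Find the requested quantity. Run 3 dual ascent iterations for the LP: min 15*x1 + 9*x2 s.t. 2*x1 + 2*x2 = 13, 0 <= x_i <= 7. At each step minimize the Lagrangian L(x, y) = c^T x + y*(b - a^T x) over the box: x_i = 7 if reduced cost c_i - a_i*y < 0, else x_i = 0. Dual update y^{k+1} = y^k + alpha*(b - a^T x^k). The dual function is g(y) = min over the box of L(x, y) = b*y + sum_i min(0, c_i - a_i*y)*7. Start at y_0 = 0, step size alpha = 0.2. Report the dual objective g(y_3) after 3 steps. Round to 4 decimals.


Dual ascent for LP: min 15*x1 + 9*x2, 2*x1 + 2*x2 = 13, 0 <= x_i <= 7
Step 1: y^k = 0.0, reduced costs: (15.0, 9.0)
  x^k = (0.0, 0.0), subgradient = b - a^T x = 13.0
  y^{k+1} = 0.0 + 0.2*13.0 = 2.6
Step 2: y^k = 2.6, reduced costs: (9.8, 3.8)
  x^k = (0.0, 0.0), subgradient = b - a^T x = 13.0
  y^{k+1} = 2.6 + 0.2*13.0 = 5.2
Step 3: y^k = 5.2, reduced costs: (4.6, -1.4)
  x^k = (0.0, 7.0), subgradient = b - a^T x = -1.0
  y^{k+1} = 5.2 + 0.2*-1.0 = 5.0
Dual objective at y_3 = 5.0: reduced costs (5.0, -1.0), box minimizer x = (0.0, 7.0)
g(y_3) = b*y + (c1 - a1*y)*x1 + (c2 - a2*y)*x2 = 13*5.0 + 5.0*0.0 + (-1.0)*7.0 = 65.0 + 0.0 - 7.0 = 58.0


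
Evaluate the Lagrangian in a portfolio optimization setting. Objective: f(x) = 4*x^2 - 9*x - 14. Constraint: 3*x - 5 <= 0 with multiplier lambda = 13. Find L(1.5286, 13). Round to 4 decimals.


Step 1: Evaluate f(x).
f(1.5286) = 4*1.5286^2 - 9*1.5286 - 14 = -18.4109
Step 2: Evaluate g(x).
g(1.5286) = 3*1.5286 - 5 = -0.4142
Step 3: Compute Lagrangian.
L = -18.4109 + 13*-0.4142 = -23.7955


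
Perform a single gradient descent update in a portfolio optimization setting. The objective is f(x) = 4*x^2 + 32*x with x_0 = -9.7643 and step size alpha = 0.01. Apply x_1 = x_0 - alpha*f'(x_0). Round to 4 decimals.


We compute the gradient at x_0 and apply the update.
f'(x) = 8*x + 32
f'(-9.7643) = 8*-9.7643 + 32 = -46.1144
x_1 = -9.7643 - 0.01*-46.1144 = -9.3032


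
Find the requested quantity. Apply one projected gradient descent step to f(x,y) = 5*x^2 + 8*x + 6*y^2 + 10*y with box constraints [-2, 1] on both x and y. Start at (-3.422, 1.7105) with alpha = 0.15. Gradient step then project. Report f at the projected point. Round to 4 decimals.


Step 1: Compute gradient at (-3.422, 1.7105).
grad_x = 2*5*-3.422 + 8 = -26.22
grad_y = 2*6*1.7105 + 10 = 30.526
Step 2: Gradient step.
x_raw = -3.422 - 0.15*-26.22 = 0.511
y_raw = 1.7105 - 0.15*30.526 = -2.8684
Step 3: Project onto [-2, 1].
x_proj = clip(0.511) = 0.511
y_proj = clip(-2.8684) = -2.0
Step 4: Evaluate f.
f(0.511, -2.0) = 9.3936


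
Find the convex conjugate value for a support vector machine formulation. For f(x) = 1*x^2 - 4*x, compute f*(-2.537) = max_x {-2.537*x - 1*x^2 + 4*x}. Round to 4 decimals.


f*(y) = sup_x {y*x - a*x^2 - b*x} = sup_x {(y-b)*x - a*x^2}
FOC: (y - b) - 2a*x = 0 => x* = (y - b)/(2a)
x* = (-2.537 + 4)/(2*1) = 0.7315
f*(-2.537) = (y-b)^2/(4a) = (-2.537 + 4)^2/(4*1)
= 2.1404/4 = 0.5351


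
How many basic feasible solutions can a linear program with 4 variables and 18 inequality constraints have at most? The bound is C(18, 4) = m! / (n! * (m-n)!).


Each vertex corresponds to some choice of n active constraints out of m, so the number of vertices is at most C(m, n) = m! / (n!(m-n)!).
m = 18, n = 4
Numerator: 18 * 17 * 16 * 15
Denominator: 4! = 24
C(18, 4) = 3060


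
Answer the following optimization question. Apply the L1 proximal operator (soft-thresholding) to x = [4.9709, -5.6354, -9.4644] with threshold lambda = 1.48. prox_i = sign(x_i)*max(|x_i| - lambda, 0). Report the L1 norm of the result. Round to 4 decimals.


Soft-thresholding with lambda = 1.48:
prox(4.9709) = sign(4.9709)*max(|4.9709| - 1.48, 0) = 3.4909
prox(-5.6354) = sign(-5.6354)*max(|-5.6354| - 1.48, 0) = -4.1554
prox(-9.4644) = sign(-9.4644)*max(|-9.4644| - 1.48, 0) = -7.9844
prox(x) = [3.4909, -4.1554, -7.9844]
||prox(x)||_1 = 3.4909 + 4.1554 + 7.9844 = 15.6307


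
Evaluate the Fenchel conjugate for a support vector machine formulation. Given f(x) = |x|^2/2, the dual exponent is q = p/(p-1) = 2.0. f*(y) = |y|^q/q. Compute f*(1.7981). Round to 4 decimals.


The conjugate exponent q satisfies 1/p + 1/q = 1.
p = 2, so q = 2/(2 - 1) = 2.0
|y|^q = 1.7981^2.0 = 3.2332
f*(1.7981) = 3.2332 / 2.0 = 1.6166


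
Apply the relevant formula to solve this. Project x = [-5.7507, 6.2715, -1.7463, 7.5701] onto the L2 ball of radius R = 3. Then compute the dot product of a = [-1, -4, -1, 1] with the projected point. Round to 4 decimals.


Step 1: Compute ||x|| (intermediates to 6 decimals).
||x|| = sqrt((-5.7507)^2 + 6.2715^2 + (-1.7463)^2 + 7.5701^2) = 11.522076
Step 2: Project.
Since ||x|| > R, scale = R/||x|| = 3/11.522076 = 0.26037, proj(x) = scale * x
proj(x) = [-1.49731, 1.63291, -0.454684, 1.971027]
Step 3: Dot product.
a^T * proj(x) = -1*(-1.49731) - 4*1.63291 - 1*(-0.454684) + 1*1.971027 = -2.6086


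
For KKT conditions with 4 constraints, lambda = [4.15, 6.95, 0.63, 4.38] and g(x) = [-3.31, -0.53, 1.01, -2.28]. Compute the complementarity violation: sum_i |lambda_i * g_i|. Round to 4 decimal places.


KKT complementary slackness check:
lambda_1 * g_1 = 4.15 * -3.31 = -13.7365
lambda_2 * g_2 = 6.95 * -0.53 = -3.6835
lambda_3 * g_3 = 0.63 * 1.01 = 0.6363
lambda_4 * g_4 = 4.38 * -2.28 = -9.9864
Total violation = 13.7365 + 3.6835 + 0.6363 + 9.9864 = 28.0427


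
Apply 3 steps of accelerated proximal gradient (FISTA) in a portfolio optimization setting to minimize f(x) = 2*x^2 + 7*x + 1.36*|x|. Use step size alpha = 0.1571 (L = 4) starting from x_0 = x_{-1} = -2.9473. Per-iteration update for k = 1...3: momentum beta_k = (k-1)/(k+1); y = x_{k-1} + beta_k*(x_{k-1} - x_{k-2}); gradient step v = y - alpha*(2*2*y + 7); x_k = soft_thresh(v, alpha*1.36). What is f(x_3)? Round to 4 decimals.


FISTA on f(x) = 2*x^2 + 7*x + 1.36*|x|
L = 4, alpha = 0.1571
Iteration 1: beta = 0.0, y = -2.9473 + 0.0*(-2.9473 + 2.9473) = -2.9473
  grad(y) = -4.7892, v = y - alpha*grad = -2.1949
  prox(v) = soft_thresh(-2.1949, 0.2137) = -1.9813
Iteration 2: beta = 0.3333, y = -1.9813 + 0.3333*(-1.9813 + 2.9473) = -1.6592
  grad(y) = 0.363, v = y - alpha*grad = -1.7163
  prox(v) = soft_thresh(-1.7163, 0.2137) = -1.5026
Iteration 3: beta = 0.5, y = -1.5026 + 0.5*(-1.5026 + 1.9813) = -1.2633
  grad(y) = 1.9468, v = y - alpha*grad = -1.5691
  prox(v) = soft_thresh(-1.5691, 0.2137) = -1.3555
f(x_3) = 2*(-1.3555)^2 + 7*(-1.3555) + 1.36*|-1.3555| = -3.9703


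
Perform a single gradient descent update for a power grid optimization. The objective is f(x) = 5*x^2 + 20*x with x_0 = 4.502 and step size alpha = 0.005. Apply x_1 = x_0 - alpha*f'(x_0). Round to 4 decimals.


We compute the gradient at x_0 and apply the update.
f'(x) = 10*x + 20
f'(4.502) = 10*4.502 + 20 = 65.02
x_1 = 4.502 - 0.005*65.02 = 4.1769


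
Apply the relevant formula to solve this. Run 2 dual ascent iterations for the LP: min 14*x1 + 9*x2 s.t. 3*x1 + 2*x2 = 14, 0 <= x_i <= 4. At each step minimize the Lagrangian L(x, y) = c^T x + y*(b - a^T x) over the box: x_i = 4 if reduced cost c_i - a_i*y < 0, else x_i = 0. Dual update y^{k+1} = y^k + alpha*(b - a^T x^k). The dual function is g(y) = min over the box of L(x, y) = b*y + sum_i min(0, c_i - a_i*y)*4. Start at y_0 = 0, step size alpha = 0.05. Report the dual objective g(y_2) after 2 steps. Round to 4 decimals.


Dual ascent for LP: min 14*x1 + 9*x2, 3*x1 + 2*x2 = 14, 0 <= x_i <= 4
Step 1: y^k = 0.0, reduced costs: (14.0, 9.0)
  x^k = (0.0, 0.0), subgradient = b - a^T x = 14.0
  y^{k+1} = 0.0 + 0.05*14.0 = 0.7
Step 2: y^k = 0.7, reduced costs: (11.9, 7.6)
  x^k = (0.0, 0.0), subgradient = b - a^T x = 14.0
  y^{k+1} = 0.7 + 0.05*14.0 = 1.4
Dual objective at y_2 = 1.4: reduced costs (9.8, 6.2), box minimizer x = (0.0, 0.0)
g(y_2) = b*y + (c1 - a1*y)*x1 + (c2 - a2*y)*x2 = 14*1.4 + 9.8*0.0 + 6.2*0.0 = 19.6 + 0.0 + 0.0 = 19.6


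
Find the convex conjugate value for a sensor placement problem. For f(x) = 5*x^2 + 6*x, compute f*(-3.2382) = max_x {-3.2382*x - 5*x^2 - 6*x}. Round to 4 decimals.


f*(y) = sup_x {y*x - a*x^2 - b*x} = sup_x {(y-b)*x - a*x^2}
FOC: (y - b) - 2a*x = 0 => x* = (y - b)/(2a)
x* = (-3.2382 - 6)/(2*5) = -0.9238
f*(-3.2382) = (y-b)^2/(4a) = (-3.2382 - 6)^2/(4*5)
= 85.3443/20 = 4.2672


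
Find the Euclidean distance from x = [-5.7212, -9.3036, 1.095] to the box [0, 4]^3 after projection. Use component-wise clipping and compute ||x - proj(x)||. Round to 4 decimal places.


Project each component onto [0, 4].
clip(-5.7212) = 0.0, clip(-9.3036) = 0.0, clip(1.095) = 1.095
Projection = [0.0, 0.0, 1.095]
Squared diffs: [32.7321, 86.557, 0.0]
Distance = sqrt(119.2891) = 10.922


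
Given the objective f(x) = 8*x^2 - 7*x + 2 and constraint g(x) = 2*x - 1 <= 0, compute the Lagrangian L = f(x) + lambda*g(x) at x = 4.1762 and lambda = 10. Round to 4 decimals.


Step 1: Evaluate f(x).
f(4.1762) = 8*4.1762^2 - 7*4.1762 + 2 = 112.2918
Step 2: Evaluate g(x).
g(4.1762) = 2*4.1762 - 1 = 7.3524
Step 3: Compute Lagrangian.
L = 112.2918 + 10*7.3524 = 185.8158


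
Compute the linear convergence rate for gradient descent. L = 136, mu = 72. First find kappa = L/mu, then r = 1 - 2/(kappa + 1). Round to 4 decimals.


Step 1: Compute the condition number.
kappa = L/mu = 136/72 = 1.8889
Step 2: Compute the convergence rate.
r = 1 - 2/(kappa + 1) = 1 - 2*mu/(L + mu) = (L - mu)/(L + mu) = 64/208 = 0.3077


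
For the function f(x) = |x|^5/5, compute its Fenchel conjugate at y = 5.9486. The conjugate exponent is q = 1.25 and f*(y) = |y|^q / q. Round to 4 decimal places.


The conjugate exponent q satisfies 1/p + 1/q = 1.
p = 5, so q = 5/(5 - 1) = 1.25
|y|^q = 5.9486^1.25 = 9.2901
f*(5.9486) = 9.2901 / 1.25 = 7.432


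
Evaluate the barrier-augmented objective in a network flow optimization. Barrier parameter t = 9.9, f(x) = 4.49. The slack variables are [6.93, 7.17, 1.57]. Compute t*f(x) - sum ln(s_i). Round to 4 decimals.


Step 1: Compute log-barrier.
ln values: [1.9359, 1.9699, 0.4511]
phi = -(1.9359 + 1.9699 + 0.4511) = -4.3568
Step 2: Compute augmented objective.
t*f(x) = 9.9*4.49 = 44.451
Total = 44.451 - 4.3568 = 40.0942


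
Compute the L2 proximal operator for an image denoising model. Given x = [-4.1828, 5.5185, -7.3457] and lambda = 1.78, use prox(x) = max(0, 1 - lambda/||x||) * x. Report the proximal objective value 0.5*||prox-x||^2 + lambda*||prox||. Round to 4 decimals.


Step 1: Compute ||x||.
||x|| = 10.095
Step 2: Compute scaling factor.
scale = max(0, 1 - 1.78/10.095) = 0.8237
Step 3: prox(x) = [-3.4453, 4.5455, -6.0505]
||prox(x)|| = 8.315
Step 4: Proximal objective.
0.5*||prox-x||^2 = 1.5842
lambda*||prox|| = 14.8007
Total = 16.3849


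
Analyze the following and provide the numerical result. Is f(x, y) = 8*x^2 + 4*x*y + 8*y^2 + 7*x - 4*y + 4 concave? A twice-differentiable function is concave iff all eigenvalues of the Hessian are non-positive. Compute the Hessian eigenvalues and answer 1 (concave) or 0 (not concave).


The Hessian of f(x,y) = 8*x^2 + 4*x*y + 8*y^2 + 7*x - 4*y + 4 is:
H = [[16, 4], [4, 16]]
Trace = 16 + 16 = 32
Determinant = 16*16 - (4)^2 = 240
Discriminant = (32)^2 - 4*240 = 64.0
Eigenvalues: lambda_1 = 12.0, lambda_2 = 20.0
The function is not concave.

0


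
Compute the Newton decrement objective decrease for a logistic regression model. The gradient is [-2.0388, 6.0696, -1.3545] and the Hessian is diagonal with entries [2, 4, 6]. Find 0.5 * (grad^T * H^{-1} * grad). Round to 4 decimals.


Step 1: H is diagonal, so H^(-1) * g = [-1.0194, 1.5174, -0.2258].
Step 2: g^T H^(-1) g = sum_i g_i^2 / H_ii
  = (-2.0388)^2/2 + (6.0696)^2/4 + (-1.3545)^2/6
  = 2.0784 + 9.21 + 0.3058 = 11.5941
Step 3: Objective decrease = 0.5 * g^T H^(-1) g = 5.7971


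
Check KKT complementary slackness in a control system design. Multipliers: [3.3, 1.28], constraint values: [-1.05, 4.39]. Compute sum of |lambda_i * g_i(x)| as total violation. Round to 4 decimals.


KKT complementary slackness check:
lambda_1 * g_1 = 3.3 * -1.05 = -3.465
lambda_2 * g_2 = 1.28 * 4.39 = 5.6192
Total violation = 3.465 + 5.6192 = 9.0842


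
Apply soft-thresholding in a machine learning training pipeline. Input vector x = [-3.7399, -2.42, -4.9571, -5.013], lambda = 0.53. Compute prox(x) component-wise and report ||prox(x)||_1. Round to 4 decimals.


Soft-thresholding with lambda = 0.53:
prox(-3.7399) = sign(-3.7399)*max(|-3.7399| - 0.53, 0) = -3.2099
prox(-2.42) = sign(-2.42)*max(|-2.42| - 0.53, 0) = -1.89
prox(-4.9571) = sign(-4.9571)*max(|-4.9571| - 0.53, 0) = -4.4271
prox(-5.013) = sign(-5.013)*max(|-5.013| - 0.53, 0) = -4.483
prox(x) = [-3.2099, -1.89, -4.4271, -4.483]
||prox(x)||_1 = 3.2099 + 1.89 + 4.4271 + 4.483 = 14.01


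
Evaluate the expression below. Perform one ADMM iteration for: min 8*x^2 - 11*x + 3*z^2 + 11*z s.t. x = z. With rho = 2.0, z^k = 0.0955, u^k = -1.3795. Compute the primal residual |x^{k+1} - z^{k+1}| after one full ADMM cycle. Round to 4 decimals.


ADMM iteration with rho = 2.0, z^k = 0.0955, u^k = -1.3795
Step 1: x-update.
Minimize 8*x^2 - 11*x + (2.0/2)*(x - 0.0955 - 1.3795)^2
FOC: (2*8 + 2.0)*x = 11 + 2.0*(0.0955 + 1.3795)
x^{k+1} = 0.775
Step 2: z-update.
Minimize 3*z^2 + 11*z + (2.0/2)*(0.775 - z - 1.3795)^2
FOC: (2*3 + 2.0)*z = -11 + 2.0*(0.775 - 1.3795)
z^{k+1} = -1.5261
Step 3: u-update.
u^{k+1} = -1.3795 + 0.775 + 1.5261 = 0.9216
Step 4: Primal residual = |0.775 + 1.5261| = 2.3011


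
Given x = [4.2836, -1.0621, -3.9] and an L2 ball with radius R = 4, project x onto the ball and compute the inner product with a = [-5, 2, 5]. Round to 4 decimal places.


Step 1: Compute ||x|| (intermediates to 6 decimals).
||x|| = sqrt(4.2836^2 + (-1.0621)^2 + (-3.9)^2) = 5.889591
Step 2: Project.
Since ||x|| > R, scale = R/||x|| = 4/5.889591 = 0.679164, proj(x) = scale * x
proj(x) = [2.909267, -0.72134, -2.64874]
Step 3: Dot product.
a^T * proj(x) = -5*2.909267 + 2*(-0.72134) + 5*(-2.64874) = -29.2327


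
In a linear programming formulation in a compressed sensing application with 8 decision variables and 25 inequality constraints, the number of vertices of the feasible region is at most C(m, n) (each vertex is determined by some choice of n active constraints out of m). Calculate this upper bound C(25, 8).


Each vertex corresponds to some choice of n active constraints out of m, so the number of vertices is at most C(m, n) = m! / (n!(m-n)!).
m = 25, n = 8
Numerator: 25 * 24 * 23 * 22 * 21 * 20 * 19 * 18
Denominator: 8! = 40320
C(25, 8) = 1081575


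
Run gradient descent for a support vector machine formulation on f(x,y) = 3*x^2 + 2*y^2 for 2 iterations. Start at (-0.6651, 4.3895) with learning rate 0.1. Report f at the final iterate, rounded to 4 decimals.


Gradient descent on f(x,y) = 3*x^2 + 2*y^2.
Starting point: (-0.6651, 4.3895), alpha = 0.1
Step 1: grad_x = 2*3*-0.6651 = -3.9906, grad_y = 2*2*4.3895 = 17.558
  x_1 = -0.6651 - 0.1*-3.9906 = -0.266
  y_1 = 4.3895 - 0.1*17.558 = 2.6337
Step 2: grad_x = 2*3*-0.266 = -1.5962, grad_y = 2*2*2.6337 = 10.5348
  x_2 = -0.266 - 0.1*-1.5962 = -0.1064
  y_2 = 2.6337 - 0.1*10.5348 = 1.5802
f(-0.1064, 1.5802) = 3*(-0.1064)^2 + 2*1.5802^2 = 5.0282


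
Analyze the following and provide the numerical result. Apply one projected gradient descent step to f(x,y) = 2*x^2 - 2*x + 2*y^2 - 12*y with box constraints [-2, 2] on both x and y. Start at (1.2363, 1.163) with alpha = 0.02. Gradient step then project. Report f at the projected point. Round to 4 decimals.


Step 1: Compute gradient at (1.2363, 1.163).
grad_x = 2*2*1.2363 - 2 = 2.9452
grad_y = 2*2*1.163 - 12 = -7.348
Step 2: Gradient step.
x_raw = 1.2363 - 0.02*2.9452 = 1.1774
y_raw = 1.163 - 0.02*-7.348 = 1.31
Step 3: Project onto [-2, 2].
x_proj = clip(1.1774) = 1.1774
y_proj = clip(1.31) = 1.31
Step 4: Evaluate f.
f(1.1774, 1.31) = -11.8698


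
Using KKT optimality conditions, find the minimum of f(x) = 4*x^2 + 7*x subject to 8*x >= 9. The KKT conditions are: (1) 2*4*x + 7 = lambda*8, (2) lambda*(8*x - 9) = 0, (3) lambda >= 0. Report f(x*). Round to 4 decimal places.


Step 1: Try lambda = 0 (constraint inactive).
x_unc = -7/(2*4) = -0.875
Check: 8*-0.875 = -7.0 < 9 -- violated!
Step 2: Constraint must be active: 8*x = 9
x* = 9/8 = 1.125
lambda = (2*4*1.125 + 7)/8 = 2.0
Step 3: Compute optimal value.
f(x*) = 4*1.125^2 + 7*1.125 = 12.9375


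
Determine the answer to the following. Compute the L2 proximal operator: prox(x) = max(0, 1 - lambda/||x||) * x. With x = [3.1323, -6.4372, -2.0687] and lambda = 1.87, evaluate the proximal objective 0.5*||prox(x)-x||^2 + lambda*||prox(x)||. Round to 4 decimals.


Step 1: Compute ||x||.
||x|| = 7.4517
Step 2: Compute scaling factor.
scale = max(0, 1 - 1.87/7.4517) = 0.7491
Step 3: prox(x) = [2.3463, -4.8218, -1.5496]
||prox(x)|| = 5.5817
Step 4: Proximal objective.
0.5*||prox-x||^2 = 1.7485
lambda*||prox|| = 10.4378
Total = 12.1863


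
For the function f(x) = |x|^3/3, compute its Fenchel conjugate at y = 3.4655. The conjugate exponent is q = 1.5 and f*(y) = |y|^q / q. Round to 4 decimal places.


The conjugate exponent q satisfies 1/p + 1/q = 1.
p = 3, so q = 3/(3 - 1) = 1.5
|y|^q = 3.4655^1.5 = 6.4513
f*(3.4655) = 6.4513 / 1.5 = 4.3009


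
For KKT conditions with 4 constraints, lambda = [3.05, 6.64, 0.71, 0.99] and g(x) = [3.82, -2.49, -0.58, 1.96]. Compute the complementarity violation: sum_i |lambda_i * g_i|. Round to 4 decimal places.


KKT complementary slackness check:
lambda_1 * g_1 = 3.05 * 3.82 = 11.651
lambda_2 * g_2 = 6.64 * -2.49 = -16.5336
lambda_3 * g_3 = 0.71 * -0.58 = -0.4118
lambda_4 * g_4 = 0.99 * 1.96 = 1.9404
Total violation = 11.651 + 16.5336 + 0.4118 + 1.9404 = 30.5368


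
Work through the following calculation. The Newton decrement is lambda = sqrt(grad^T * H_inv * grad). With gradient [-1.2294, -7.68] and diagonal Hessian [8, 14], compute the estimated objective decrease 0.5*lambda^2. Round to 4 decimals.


Step 1: H is diagonal, so H^(-1) * g = [-0.1537, -0.5486].
Step 2: g^T H^(-1) g = sum_i g_i^2 / H_ii
  = (-1.2294)^2/8 + (-7.68)^2/14
  = 0.1889 + 4.213 = 4.402
Step 3: Objective decrease = 0.5 * g^T H^(-1) g = 2.201


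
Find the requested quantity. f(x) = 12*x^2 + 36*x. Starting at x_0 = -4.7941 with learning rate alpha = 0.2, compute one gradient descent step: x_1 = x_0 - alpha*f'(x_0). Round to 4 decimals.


We compute the gradient at x_0 and apply the update.
f'(x) = 24*x + 36
f'(-4.7941) = 24*-4.7941 + 36 = -79.0584
x_1 = -4.7941 - 0.2*-79.0584 = 11.0176


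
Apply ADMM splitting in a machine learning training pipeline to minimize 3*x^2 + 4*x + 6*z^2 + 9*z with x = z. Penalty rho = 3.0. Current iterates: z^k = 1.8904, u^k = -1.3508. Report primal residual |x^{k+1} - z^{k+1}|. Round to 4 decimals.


ADMM iteration with rho = 3.0, z^k = 1.8904, u^k = -1.3508
Step 1: x-update.
Minimize 3*x^2 + 4*x + (3.0/2)*(x - 1.8904 - 1.3508)^2
FOC: (2*3 + 3.0)*x = -4 + 3.0*(1.8904 + 1.3508)
x^{k+1} = 0.636
Step 2: z-update.
Minimize 6*z^2 + 9*z + (3.0/2)*(0.636 - z - 1.3508)^2
FOC: (2*6 + 3.0)*z = -9 + 3.0*(0.636 - 1.3508)
z^{k+1} = -0.743
Step 3: u-update.
u^{k+1} = -1.3508 + 0.636 + 0.743 = 0.0281
Step 4: Primal residual = |0.636 + 0.743| = 1.3789


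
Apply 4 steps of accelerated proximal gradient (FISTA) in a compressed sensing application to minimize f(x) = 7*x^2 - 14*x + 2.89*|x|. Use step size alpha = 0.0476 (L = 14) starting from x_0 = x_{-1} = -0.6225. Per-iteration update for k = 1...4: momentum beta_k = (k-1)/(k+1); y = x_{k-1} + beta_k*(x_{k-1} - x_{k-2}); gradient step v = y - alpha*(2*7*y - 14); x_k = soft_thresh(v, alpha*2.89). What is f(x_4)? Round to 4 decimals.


FISTA on f(x) = 7*x^2 - 14*x + 2.89*|x|
L = 14, alpha = 0.0476
Iteration 1: beta = 0.0, y = -0.6225 + 0.0*(-0.6225 + 0.6225) = -0.6225
  grad(y) = -22.715, v = y - alpha*grad = 0.4587
  prox(v) = soft_thresh(0.4587, 0.1376) = 0.3212
Iteration 2: beta = 0.3333, y = 0.3212 + 0.3333*(0.3212 + 0.6225) = 0.6357
  grad(y) = -5.0998, v = y - alpha*grad = 0.8785
  prox(v) = soft_thresh(0.8785, 0.1376) = 0.7409
Iteration 3: beta = 0.5, y = 0.7409 + 0.5*(0.7409 - 0.3212) = 0.9508
  grad(y) = -0.689, v = y - alpha*grad = 0.9836
  prox(v) = soft_thresh(0.9836, 0.1376) = 0.846
Iteration 4: beta = 0.6, y = 0.846 + 0.6*(0.846 - 0.7409) = 0.9091
  grad(y) = -1.2729, v = y - alpha*grad = 0.9697
  prox(v) = soft_thresh(0.9697, 0.1376) = 0.8321
f(x_4) = 7*0.8321^2 - 14*0.8321 + 2.89*|0.8321| = -4.3979


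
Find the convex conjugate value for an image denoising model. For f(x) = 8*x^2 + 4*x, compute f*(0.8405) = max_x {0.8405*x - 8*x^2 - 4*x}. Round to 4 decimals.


f*(y) = sup_x {y*x - a*x^2 - b*x} = sup_x {(y-b)*x - a*x^2}
FOC: (y - b) - 2a*x = 0 => x* = (y - b)/(2a)
x* = (0.8405 - 4)/(2*8) = -0.1975
f*(0.8405) = (y-b)^2/(4a) = (0.8405 - 4)^2/(4*8)
= 9.9824/32 = 0.312


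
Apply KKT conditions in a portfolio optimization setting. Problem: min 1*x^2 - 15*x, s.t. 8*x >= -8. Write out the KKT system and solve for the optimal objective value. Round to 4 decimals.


Step 1: Try lambda = 0 (constraint inactive).
Stationarity: 2*1*x - 15 = 0
x* = 15/(2*1) = 7.5
Check constraint: 8*7.5 = 60.0 >= -8 -- satisfied.
Step 2: Compute optimal value.
f(x*) = 1*7.5^2 - 15*7.5 = -56.25


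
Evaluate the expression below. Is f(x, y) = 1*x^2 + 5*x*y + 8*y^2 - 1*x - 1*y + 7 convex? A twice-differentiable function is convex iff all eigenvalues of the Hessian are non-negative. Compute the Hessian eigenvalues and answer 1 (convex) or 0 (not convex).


The Hessian of f(x,y) = 1*x^2 + 5*x*y + 8*y^2 - 1*x - 1*y + 7 is:
H = [[2, 5], [5, 16]]
Trace = 2 + 16 = 18
Determinant = 2*16 - (5)^2 = 7
Discriminant = (18)^2 - 4*7 = 296.0
Eigenvalues: lambda_1 = 0.3977, lambda_2 = 17.6023
The function is convex.

1


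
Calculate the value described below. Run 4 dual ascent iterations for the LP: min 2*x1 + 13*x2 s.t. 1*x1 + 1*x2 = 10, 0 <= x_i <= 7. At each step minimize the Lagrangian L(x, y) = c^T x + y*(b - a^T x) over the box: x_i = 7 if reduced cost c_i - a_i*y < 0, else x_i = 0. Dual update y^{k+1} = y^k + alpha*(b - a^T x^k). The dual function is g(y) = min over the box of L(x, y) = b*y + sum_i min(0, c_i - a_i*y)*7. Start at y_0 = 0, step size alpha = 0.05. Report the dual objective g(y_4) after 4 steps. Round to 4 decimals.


Dual ascent for LP: min 2*x1 + 13*x2, 1*x1 + 1*x2 = 10, 0 <= x_i <= 7
Step 1: y^k = 0.0, reduced costs: (2.0, 13.0)
  x^k = (0.0, 0.0), subgradient = b - a^T x = 10.0
  y^{k+1} = 0.0 + 0.05*10.0 = 0.5
Step 2: y^k = 0.5, reduced costs: (1.5, 12.5)
  x^k = (0.0, 0.0), subgradient = b - a^T x = 10.0
  y^{k+1} = 0.5 + 0.05*10.0 = 1.0
Step 3: y^k = 1.0, reduced costs: (1.0, 12.0)
  x^k = (0.0, 0.0), subgradient = b - a^T x = 10.0
  y^{k+1} = 1.0 + 0.05*10.0 = 1.5
Step 4: y^k = 1.5, reduced costs: (0.5, 11.5)
  x^k = (0.0, 0.0), subgradient = b - a^T x = 10.0
  y^{k+1} = 1.5 + 0.05*10.0 = 2.0
Dual objective at y_4 = 2.0: reduced costs (0.0, 11.0), box minimizer x = (0.0, 0.0)
g(y_4) = b*y + (c1 - a1*y)*x1 + (c2 - a2*y)*x2 = 10*2.0 + 0.0*0.0 + 11.0*0.0 = 20.0 + 0.0 + 0.0 = 20.0


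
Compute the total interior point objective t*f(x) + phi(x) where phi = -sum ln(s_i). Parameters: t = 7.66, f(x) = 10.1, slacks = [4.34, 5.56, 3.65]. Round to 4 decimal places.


Step 1: Compute log-barrier.
ln values: [1.4679, 1.7156, 1.2947]
phi = -(1.4679 + 1.7156 + 1.2947) = -4.4782
Step 2: Compute augmented objective.
t*f(x) = 7.66*10.1 = 77.366
Total = 77.366 - 4.4782 = 72.8878


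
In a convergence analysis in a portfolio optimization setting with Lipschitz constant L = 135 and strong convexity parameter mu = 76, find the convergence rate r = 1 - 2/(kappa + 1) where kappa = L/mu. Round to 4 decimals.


Step 1: Compute the condition number.
kappa = L/mu = 135/76 = 1.7763
Step 2: Compute the convergence rate.
r = 1 - 2/(kappa + 1) = 1 - 2*mu/(L + mu) = (L - mu)/(L + mu) = 59/211 = 0.2796


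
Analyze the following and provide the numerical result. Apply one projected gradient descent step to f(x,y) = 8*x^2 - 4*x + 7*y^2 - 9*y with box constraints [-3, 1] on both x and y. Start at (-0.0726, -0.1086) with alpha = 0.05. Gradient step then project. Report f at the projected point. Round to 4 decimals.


Step 1: Compute gradient at (-0.0726, -0.1086).
grad_x = 2*8*-0.0726 - 4 = -5.1616
grad_y = 2*7*-0.1086 - 9 = -10.5204
Step 2: Gradient step.
x_raw = -0.0726 - 0.05*-5.1616 = 0.1855
y_raw = -0.1086 - 0.05*-10.5204 = 0.4174
Step 3: Project onto [-3, 1].
x_proj = clip(0.1855) = 0.1855
y_proj = clip(0.4174) = 0.4174
Step 4: Evaluate f.
f(0.1855, 0.4174) = -3.0038


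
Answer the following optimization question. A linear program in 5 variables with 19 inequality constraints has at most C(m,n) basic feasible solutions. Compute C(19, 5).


Each vertex corresponds to some choice of n active constraints out of m, so the number of vertices is at most C(m, n) = m! / (n!(m-n)!).
m = 19, n = 5
Numerator: 19 * 18 * 17 * 16 * 15
Denominator: 5! = 120
C(19, 5) = 11628


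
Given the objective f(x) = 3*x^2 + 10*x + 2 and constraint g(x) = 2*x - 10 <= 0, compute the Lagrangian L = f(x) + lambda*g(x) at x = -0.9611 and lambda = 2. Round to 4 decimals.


Step 1: Evaluate f(x).
f(-0.9611) = 3*(-0.9611)^2 + 10*(-0.9611) + 2 = -4.8399
Step 2: Evaluate g(x).
g(-0.9611) = 2*-0.9611 - 10 = -11.9222
Step 3: Compute Lagrangian.
L = -4.8399 + 2*-11.9222 = -28.6843


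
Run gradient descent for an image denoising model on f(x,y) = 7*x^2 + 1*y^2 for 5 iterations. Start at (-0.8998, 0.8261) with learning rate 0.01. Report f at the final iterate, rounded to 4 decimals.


Gradient descent on f(x,y) = 7*x^2 + 1*y^2.
Starting point: (-0.8998, 0.8261), alpha = 0.01
Step 1: grad_x = 2*7*-0.8998 = -12.5972, grad_y = 2*1*0.8261 = 1.6522
  x_1 = -0.8998 - 0.01*-12.5972 = -0.7738
  y_1 = 0.8261 - 0.01*1.6522 = 0.8096
Step 2: grad_x = 2*7*-0.7738 = -10.8336, grad_y = 2*1*0.8096 = 1.6192
  x_2 = -0.7738 - 0.01*-10.8336 = -0.6655
  y_2 = 0.8096 - 0.01*1.6192 = 0.7934
Step 3: grad_x = 2*7*-0.6655 = -9.3169, grad_y = 2*1*0.7934 = 1.5868
  x_3 = -0.6655 - 0.01*-9.3169 = -0.5723
  y_3 = 0.7934 - 0.01*1.5868 = 0.7775
Step 4: grad_x = 2*7*-0.5723 = -8.0125, grad_y = 2*1*0.7775 = 1.555
  x_4 = -0.5723 - 0.01*-8.0125 = -0.4922
  y_4 = 0.7775 - 0.01*1.555 = 0.762
Step 5: grad_x = 2*7*-0.4922 = -6.8908, grad_y = 2*1*0.762 = 1.5239
  x_5 = -0.4922 - 0.01*-6.8908 = -0.4233
  y_5 = 0.762 - 0.01*1.5239 = 0.7467
f(-0.4233, 0.7467) = 7*(-0.4233)^2 + 1*0.7467^2 = 1.8118


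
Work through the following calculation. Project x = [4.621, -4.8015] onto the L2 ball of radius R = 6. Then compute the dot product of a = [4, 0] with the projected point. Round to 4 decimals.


Step 1: Compute ||x|| (intermediates to 6 decimals).
||x|| = sqrt(4.621^2 + (-4.8015)^2) = 6.663936
Step 2: Project.
Since ||x|| > R, scale = R/||x|| = 6/6.663936 = 0.900369, proj(x) = scale * x
proj(x) = [4.160605, -4.323122]
Step 3: Dot product.
a^T * proj(x) = 4*4.160605 + 0*(-4.323122) = 16.6424


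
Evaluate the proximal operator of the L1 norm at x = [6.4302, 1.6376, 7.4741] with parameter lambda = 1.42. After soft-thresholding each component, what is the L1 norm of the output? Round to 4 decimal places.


Soft-thresholding with lambda = 1.42:
prox(6.4302) = sign(6.4302)*max(|6.4302| - 1.42, 0) = 5.0102
prox(1.6376) = sign(1.6376)*max(|1.6376| - 1.42, 0) = 0.2176
prox(7.4741) = sign(7.4741)*max(|7.4741| - 1.42, 0) = 6.0541
prox(x) = [5.0102, 0.2176, 6.0541]
||prox(x)||_1 = 5.0102 + 0.2176 + 6.0541 = 11.2819


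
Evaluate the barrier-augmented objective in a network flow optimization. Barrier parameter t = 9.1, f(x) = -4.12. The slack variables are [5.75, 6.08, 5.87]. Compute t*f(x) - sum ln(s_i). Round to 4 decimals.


Step 1: Compute log-barrier.
ln values: [1.7492, 1.805, 1.7699]
phi = -(1.7492 + 1.805 + 1.7699) = -5.3241
Step 2: Compute augmented objective.
t*f(x) = 9.1*-4.12 = -37.492
Total = -37.492 - 5.3241 = -42.8161


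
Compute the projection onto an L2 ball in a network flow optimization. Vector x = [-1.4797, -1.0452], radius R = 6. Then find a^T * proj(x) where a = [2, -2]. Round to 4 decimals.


Step 1: Compute ||x|| (intermediates to 6 decimals).
||x|| = sqrt((-1.4797)^2 + (-1.0452)^2) = 1.811617
Step 2: Project.
Since ||x|| <= R, proj = x (no scaling needed).
proj(x) = [-1.4797, -1.0452]
Step 3: Dot product.
a^T * proj(x) = 2*(-1.4797) - 2*(-1.0452) = -0.869


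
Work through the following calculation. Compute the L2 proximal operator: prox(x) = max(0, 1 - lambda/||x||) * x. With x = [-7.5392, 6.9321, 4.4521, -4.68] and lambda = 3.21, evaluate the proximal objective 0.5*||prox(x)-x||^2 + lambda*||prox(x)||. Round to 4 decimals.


Step 1: Compute ||x||.
||x|| = 12.1086
Step 2: Compute scaling factor.
scale = max(0, 1 - 3.21/12.1086) = 0.7349
Step 3: prox(x) = [-5.5405, 5.0944, 3.2718, -3.4393]
||prox(x)|| = 8.8986
Step 4: Proximal objective.
0.5*||prox-x||^2 = 5.1521
lambda*||prox|| = 28.5645
Total = 33.7164


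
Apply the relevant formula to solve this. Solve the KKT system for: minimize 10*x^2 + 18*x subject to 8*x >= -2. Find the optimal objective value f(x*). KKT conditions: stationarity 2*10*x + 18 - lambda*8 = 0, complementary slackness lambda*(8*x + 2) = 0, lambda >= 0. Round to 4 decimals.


Step 1: Try lambda = 0 (constraint inactive).
x_unc = -18/(2*10) = -0.9
Check: 8*-0.9 = -7.2 < -2 -- violated!
Step 2: Constraint must be active: 8*x = -2
x* = -2/8 = -0.25
lambda = (2*10*(-0.25) + 18)/8 = 1.625
Step 3: Compute optimal value.
f(x*) = 10*(-0.25)^2 + 18*(-0.25) = -3.875


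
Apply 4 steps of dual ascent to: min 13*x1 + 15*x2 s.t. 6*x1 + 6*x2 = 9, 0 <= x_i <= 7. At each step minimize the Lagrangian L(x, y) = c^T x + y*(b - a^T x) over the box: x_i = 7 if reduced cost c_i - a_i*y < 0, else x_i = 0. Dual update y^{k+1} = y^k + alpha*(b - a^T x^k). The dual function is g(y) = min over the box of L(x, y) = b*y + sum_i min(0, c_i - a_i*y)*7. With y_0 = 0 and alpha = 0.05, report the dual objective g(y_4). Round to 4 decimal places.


Dual ascent for LP: min 13*x1 + 15*x2, 6*x1 + 6*x2 = 9, 0 <= x_i <= 7
Step 1: y^k = 0.0, reduced costs: (13.0, 15.0)
  x^k = (0.0, 0.0), subgradient = b - a^T x = 9.0
  y^{k+1} = 0.0 + 0.05*9.0 = 0.45
Step 2: y^k = 0.45, reduced costs: (10.3, 12.3)
  x^k = (0.0, 0.0), subgradient = b - a^T x = 9.0
  y^{k+1} = 0.45 + 0.05*9.0 = 0.9
Step 3: y^k = 0.9, reduced costs: (7.6, 9.6)
  x^k = (0.0, 0.0), subgradient = b - a^T x = 9.0
  y^{k+1} = 0.9 + 0.05*9.0 = 1.35
Step 4: y^k = 1.35, reduced costs: (4.9, 6.9)
  x^k = (0.0, 0.0), subgradient = b - a^T x = 9.0
  y^{k+1} = 1.35 + 0.05*9.0 = 1.8
Dual objective at y_4 = 1.8: reduced costs (2.2, 4.2), box minimizer x = (0.0, 0.0)
g(y_4) = b*y + (c1 - a1*y)*x1 + (c2 - a2*y)*x2 = 9*1.8 + 2.2*0.0 + 4.2*0.0 = 16.2 + 0.0 + 0.0 = 16.2


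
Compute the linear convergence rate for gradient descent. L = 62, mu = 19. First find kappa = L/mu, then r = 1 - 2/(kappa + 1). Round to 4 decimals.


Step 1: Compute the condition number.
kappa = L/mu = 62/19 = 3.2632
Step 2: Compute the convergence rate.
r = 1 - 2/(kappa + 1) = 1 - 2*mu/(L + mu) = (L - mu)/(L + mu) = 43/81 = 0.5309


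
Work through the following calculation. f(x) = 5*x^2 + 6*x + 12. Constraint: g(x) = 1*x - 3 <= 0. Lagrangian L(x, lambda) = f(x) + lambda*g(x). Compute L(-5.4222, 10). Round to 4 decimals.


Step 1: Evaluate f(x).
f(-5.4222) = 5*(-5.4222)^2 + 6*(-5.4222) + 12 = 126.4681
Step 2: Evaluate g(x).
g(-5.4222) = 1*-5.4222 - 3 = -8.4222
Step 3: Compute Lagrangian.
L = 126.4681 + 10*-8.4222 = 42.2461


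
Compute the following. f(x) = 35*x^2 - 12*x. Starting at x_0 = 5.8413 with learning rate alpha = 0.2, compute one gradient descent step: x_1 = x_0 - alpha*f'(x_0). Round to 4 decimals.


We compute the gradient at x_0 and apply the update.
f'(x) = 70*x - 12
f'(5.8413) = 70*5.8413 - 12 = 396.891
x_1 = 5.8413 - 0.2*396.891 = -73.5369


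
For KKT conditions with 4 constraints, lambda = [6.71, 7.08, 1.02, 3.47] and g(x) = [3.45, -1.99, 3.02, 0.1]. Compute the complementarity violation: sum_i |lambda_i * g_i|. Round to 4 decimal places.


KKT complementary slackness check:
lambda_1 * g_1 = 6.71 * 3.45 = 23.1495
lambda_2 * g_2 = 7.08 * -1.99 = -14.0892
lambda_3 * g_3 = 1.02 * 3.02 = 3.0804
lambda_4 * g_4 = 3.47 * 0.1 = 0.347
Total violation = 23.1495 + 14.0892 + 3.0804 + 0.347 = 40.6661


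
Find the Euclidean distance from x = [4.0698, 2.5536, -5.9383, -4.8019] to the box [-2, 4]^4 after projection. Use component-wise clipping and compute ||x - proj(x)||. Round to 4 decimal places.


Project each component onto [-2, 4].
clip(4.0698) = 4.0, clip(2.5536) = 2.5536, clip(-5.9383) = -2.0, clip(-4.8019) = -2.0
Projection = [4.0, 2.5536, -2.0, -2.0]
Squared diffs: [0.0049, 0.0, 15.5102, 7.8506]
Distance = sqrt(23.3657) = 4.8338


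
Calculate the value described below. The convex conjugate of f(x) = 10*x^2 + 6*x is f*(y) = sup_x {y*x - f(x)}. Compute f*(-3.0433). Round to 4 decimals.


f*(y) = sup_x {y*x - a*x^2 - b*x} = sup_x {(y-b)*x - a*x^2}
FOC: (y - b) - 2a*x = 0 => x* = (y - b)/(2a)
x* = (-3.0433 - 6)/(2*10) = -0.4522
f*(-3.0433) = (y-b)^2/(4a) = (-3.0433 - 6)^2/(4*10)
= 81.7813/40 = 2.0445


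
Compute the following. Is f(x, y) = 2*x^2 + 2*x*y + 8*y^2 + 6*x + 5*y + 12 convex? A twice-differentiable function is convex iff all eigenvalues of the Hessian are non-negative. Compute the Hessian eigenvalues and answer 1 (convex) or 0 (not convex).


The Hessian of f(x,y) = 2*x^2 + 2*x*y + 8*y^2 + 6*x + 5*y + 12 is:
H = [[4, 2], [2, 16]]
Trace = 4 + 16 = 20
Determinant = 4*16 - (2)^2 = 60
Discriminant = (20)^2 - 4*60 = 160.0
Eigenvalues: lambda_1 = 3.6754, lambda_2 = 16.3246
The function is convex.

1


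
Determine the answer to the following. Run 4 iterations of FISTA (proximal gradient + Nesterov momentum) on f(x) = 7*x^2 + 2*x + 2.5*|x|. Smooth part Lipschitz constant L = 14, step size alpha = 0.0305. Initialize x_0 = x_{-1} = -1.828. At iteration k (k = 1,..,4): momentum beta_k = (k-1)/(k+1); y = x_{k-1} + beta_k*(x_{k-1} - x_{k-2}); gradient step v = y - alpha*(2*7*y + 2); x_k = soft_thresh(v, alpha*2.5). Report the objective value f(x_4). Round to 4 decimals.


FISTA on f(x) = 7*x^2 + 2*x + 2.5*|x|
L = 14, alpha = 0.0305
Iteration 1: beta = 0.0, y = -1.828 + 0.0*(-1.828 + 1.828) = -1.828
  grad(y) = -23.592, v = y - alpha*grad = -1.1084
  prox(v) = soft_thresh(-1.1084, 0.0763) = -1.0322
Iteration 2: beta = 0.3333, y = -1.0322 + 0.3333*(-1.0322 + 1.828) = -0.7669
  grad(y) = -8.737, v = y - alpha*grad = -0.5004
  prox(v) = soft_thresh(-0.5004, 0.0763) = -0.4242
Iteration 3: beta = 0.5, y = -0.4242 + 0.5*(-0.4242 + 1.0322) = -0.1202
  grad(y) = 0.3172, v = y - alpha*grad = -0.1299
  prox(v) = soft_thresh(-0.1299, 0.0763) = -0.0536
Iteration 4: beta = 0.6, y = -0.0536 + 0.6*(-0.0536 + 0.4242) = 0.1687
  grad(y) = 4.3621, v = y - alpha*grad = 0.0357
  prox(v) = soft_thresh(0.0357, 0.0763) = 0.0
f(x_4) = 7*0.0^2 + 2*0.0 + 2.5*|0.0| = 0.0


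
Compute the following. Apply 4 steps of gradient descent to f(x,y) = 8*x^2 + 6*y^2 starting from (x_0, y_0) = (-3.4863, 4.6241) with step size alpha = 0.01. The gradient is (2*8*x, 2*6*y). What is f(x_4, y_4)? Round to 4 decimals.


Gradient descent on f(x,y) = 8*x^2 + 6*y^2.
Starting point: (-3.4863, 4.6241), alpha = 0.01
Step 1: grad_x = 2*8*-3.4863 = -55.7808, grad_y = 2*6*4.6241 = 55.4892
  x_1 = -3.4863 - 0.01*-55.7808 = -2.9285
  y_1 = 4.6241 - 0.01*55.4892 = 4.0692
Step 2: grad_x = 2*8*-2.9285 = -46.8559, grad_y = 2*6*4.0692 = 48.8305
  x_2 = -2.9285 - 0.01*-46.8559 = -2.4599
  y_2 = 4.0692 - 0.01*48.8305 = 3.5809
Step 3: grad_x = 2*8*-2.4599 = -39.3589, grad_y = 2*6*3.5809 = 42.9708
  x_3 = -2.4599 - 0.01*-39.3589 = -2.0663
  y_3 = 3.5809 - 0.01*42.9708 = 3.1512
Step 4: grad_x = 2*8*-2.0663 = -33.0615, grad_y = 2*6*3.1512 = 37.8143
  x_4 = -2.0663 - 0.01*-33.0615 = -1.7357
  y_4 = 3.1512 - 0.01*37.8143 = 2.7731
f(-1.7357, 2.7731) = 8*(-1.7357)^2 + 6*2.7731^2 = 70.2409


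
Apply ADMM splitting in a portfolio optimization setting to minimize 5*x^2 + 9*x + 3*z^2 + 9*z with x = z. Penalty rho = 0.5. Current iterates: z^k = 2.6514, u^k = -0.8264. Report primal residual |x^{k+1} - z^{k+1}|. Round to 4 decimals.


ADMM iteration with rho = 0.5, z^k = 2.6514, u^k = -0.8264
Step 1: x-update.
Minimize 5*x^2 + 9*x + (0.5/2)*(x - 2.6514 - 0.8264)^2
FOC: (2*5 + 0.5)*x = -9 + 0.5*(2.6514 + 0.8264)
x^{k+1} = -0.6915
Step 2: z-update.
Minimize 3*z^2 + 9*z + (0.5/2)*(-0.6915 - z - 0.8264)^2
FOC: (2*3 + 0.5)*z = -9 + 0.5*(-0.6915 - 0.8264)
z^{k+1} = -1.5014
Step 3: u-update.
u^{k+1} = -0.8264 - 0.6915 + 1.5014 = -0.0166
Step 4: Primal residual = |-0.6915 + 1.5014| = 0.8098


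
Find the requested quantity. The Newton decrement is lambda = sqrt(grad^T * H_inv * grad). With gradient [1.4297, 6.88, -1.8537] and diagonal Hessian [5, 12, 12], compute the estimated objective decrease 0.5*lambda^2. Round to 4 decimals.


Step 1: H is diagonal, so H^(-1) * g = [0.2859, 0.5733, -0.1545].
Step 2: g^T H^(-1) g = sum_i g_i^2 / H_ii
  = (1.4297)^2/5 + (6.88)^2/12 + (-1.8537)^2/12
  = 0.4088 + 3.9445 + 0.2864 = 4.6397
Step 3: Objective decrease = 0.5 * g^T H^(-1) g = 2.3198
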